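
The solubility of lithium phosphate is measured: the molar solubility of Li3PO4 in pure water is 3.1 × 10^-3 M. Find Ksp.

Ksp = 2.5 × 10^-9

Li3PO4(s) <=> 3 Li^+(aq) + PO4^3-(aq)
With molar solubility s: [Li^+] = 3s, [PO4^3-] = s.
Ksp = [Li^+]^3[PO4^3-]
Substituting: Ksp = (3s)^3s = 27s^4
Ksp = 27 × (3.1 × 10^-3)^4 = 2.5 × 10^-9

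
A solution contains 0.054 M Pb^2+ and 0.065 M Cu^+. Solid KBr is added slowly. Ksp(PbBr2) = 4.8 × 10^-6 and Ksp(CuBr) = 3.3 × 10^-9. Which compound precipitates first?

Precipitation of each salt starts when its ion product equals its Ksp.
For PbBr2: 4.8 × 10^-6 = 0.054 × [Br^-]^2  ⇒  [Br^-] = 9.4 x 10^-3 M.
For CuBr: 3.3 × 10^-9 = 0.065 × [Br^-]  ⇒  [Br^-] = 5.1 × 10^-8 M.
The salt with the lower threshold [Br^-] precipitates first: CuBr.

CuBr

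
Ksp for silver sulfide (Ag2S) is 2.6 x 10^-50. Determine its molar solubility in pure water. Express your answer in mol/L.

Ag2S(s) <=> 2 Ag^+(aq) + S^2-(aq)
Ksp = [Ag^+]^2[S^2-]
Let s = molar solubility. Then [Ag^+] = 2s and [S^2-] = s.
Ksp = (2s)^2s = 4s^3
s^3 = 2.6 x 10^-50 / 4, so s = 1.9 × 10^-17 M

s ≈ 1.9 x 10^-17 M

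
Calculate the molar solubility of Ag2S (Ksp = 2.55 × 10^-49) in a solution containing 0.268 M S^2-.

Ag2S(s) ⇌ 2 Ag^+ + S^2-
Ksp = [Ag^+]^2[S^2-]
Let s be the molar solubility in this solution. [Ag^+] = 2s, [S^2-] = 0.268 + s ≈ 0.268 (Ksp is small, so little additional dissolves).
Ksp ≈ (2s)^2 × 0.268
s = 4.88 × 10^-25 M
Check: s = 4.9 × 10^-25 ≪ 0.268, so the approximation is valid.

s = 4.88 × 10^-25 M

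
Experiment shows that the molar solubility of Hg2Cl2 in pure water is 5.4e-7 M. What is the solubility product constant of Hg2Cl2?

Hg2Cl2(s) ⇌ Hg2^2+(aq) + 2 Cl^-(aq)
Let s = molar solubility. Then [Hg2^2+] = s and [Cl^-] = 2s.
Ksp = [Hg2^2+][Cl^-]^2
So Ksp = s × (2s)^2 = 4s^3
Ksp = 4 × (5.4 × 10^-7)^3 = 6.3 × 10^-19

Ksp = 6.3e-19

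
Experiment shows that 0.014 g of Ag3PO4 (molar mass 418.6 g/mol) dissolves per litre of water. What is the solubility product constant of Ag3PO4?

Ksp ≈ 3.4e-17

Molar solubility s = (1.4 x 10^-2 g/L) / (418.6 g/mol) = 3.34 × 10^-5 M.
Ag3PO4(s) ⇌ 3 Ag^+(aq) + PO4^3-(aq)
If s mol/L of Ag3PO4 dissolves, [Ag^+] = 3s and [PO4^3-] = s.
Ksp = [Ag^+]^3[PO4^3-]
So Ksp = (3s)^3 × s = 27s^4
Ksp = 27 × (3.34 x 10^-5)^4 = 3.4 × 10^-17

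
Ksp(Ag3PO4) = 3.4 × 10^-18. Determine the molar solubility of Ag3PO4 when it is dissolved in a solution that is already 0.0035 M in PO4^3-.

Ag3PO4(s) <=> 3 Ag^+(aq) + PO4^3-(aq)
Ksp = [Ag^+]^3[PO4^3-]
If s mol/L dissolves here, [Ag^+] = 3s, [PO4^3-] = 0.0035 + s ≈ 0.0035 (common-ion effect: PO4^3- is already 0.0035 M).
Ksp ≈ (3s)^3 × 0.0035
s = 3.3 x 10^-6 M
Check: s = 3.3 x 10^-6 ≪ 0.0035, so the approximation is valid.

s = 3.3 × 10^-6 M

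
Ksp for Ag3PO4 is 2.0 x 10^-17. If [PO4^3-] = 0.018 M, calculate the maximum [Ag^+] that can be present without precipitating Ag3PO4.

Ag3PO4(s) ⇌ 3 Ag^+(aq) + PO4^3-(aq)
Ksp = [Ag^+]^3[PO4^3-]
Precipitation begins when Q = Ksp. With [PO4^3-] = 0.018 M:
2.0 x 10^-17 = (0.018) × [Ag^+]^3
[Ag^+] = (2.0 x 10^-17 / 1.8 x 10^-2)^(1/3) = 1.0 x 10^-5 M

1.0 x 10^-5 M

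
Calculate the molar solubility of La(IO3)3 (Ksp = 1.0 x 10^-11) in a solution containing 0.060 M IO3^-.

La(IO3)3(s) <=> La^3+(aq) + 3 IO3^-(aq)
Ksp = [La^3+][IO3^-]^3
Let s = moles of La(IO3)3 that dissolve per litre. [La^3+] = s, [IO3^-] = 0.060 + 3s ≈ 0.060 (since the IO3^- already present dominates).
Ksp ≈ s × (0.060)^3
s = 4.6 × 10^-8 M
Check: 3s = 1.4 x 10^-7 ≪ 0.060, so the approximation is valid.

s = 4.6 × 10^-8 M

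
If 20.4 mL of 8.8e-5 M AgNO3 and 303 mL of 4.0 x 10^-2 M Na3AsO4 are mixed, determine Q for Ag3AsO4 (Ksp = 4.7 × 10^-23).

Total volume = 20.4 + 303 = 323.4 mL.
[Ag^+] = 8.8 x 10^-5 × (20.4/323.4) = 5.55 × 10^-6 M
[AsO4^3-] = 4.0 x 10^-2 × (303/323.4) = 3.75 x 10^-2 M
Ag3AsO4(s) <=> 3 Ag^+ + AsO4^3-, so Q = [Ag^+]^3[AsO4^3-]
Q = (5.55 × 10^-6)^3(3.75 × 10^-2) = 6.4 × 10^-18
Q > Ksp, so Ag3AsO4 will precipitate.

6.4 × 10^-18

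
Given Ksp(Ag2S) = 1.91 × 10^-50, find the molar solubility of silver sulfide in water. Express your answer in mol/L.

1.68 × 10^-17 M

Ag2S(s) ⇌ 2 Ag^+(aq) + S^2-(aq)
Ksp = [Ag^+]^2[S^2-]
With molar solubility s: [Ag^+] = 2s, [S^2-] = s.
So Ksp = (2s)^2 × s = 4s^3
s = (1.91 × 10^-50 / 4)^(1/3) = 1.68 × 10^-17 M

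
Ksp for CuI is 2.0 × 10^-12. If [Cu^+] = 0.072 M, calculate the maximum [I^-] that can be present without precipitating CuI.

[I^-] = 2.8e-11 M

CuI(s) ⇌ Cu^+ + I^-
Ksp = [Cu^+][I^-]
Precipitation begins when Q = Ksp. With [Cu^+] = 0.072 M:
2.0 × 10^-12 = (0.072) × [I^-]
[I^-] = (2.0 × 10^-12 / 7.2 × 10^-2) = 2.8 × 10^-11 M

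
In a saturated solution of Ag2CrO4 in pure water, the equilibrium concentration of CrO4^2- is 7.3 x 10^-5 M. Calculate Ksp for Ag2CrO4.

1.6e-12

Ag2CrO4(s) <=> 2 Ag^+(aq) + CrO4^2-(aq)
Stoichiometry gives [Ag^+] = (2/1)[CrO4^2-] = 1.46 × 10^-4 M.
Ksp = [Ag^+]^2[CrO4^2-]
Ksp = (1.46 × 10^-4)^2 × 7.3 x 10^-5 = 1.6 × 10^-12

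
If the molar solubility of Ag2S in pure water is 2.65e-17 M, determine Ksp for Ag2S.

Ksp ≈ 7.44e-50

Ag2S(s) <=> 2 Ag^+(aq) + S^2-(aq)
With molar solubility s: [Ag^+] = 2s, [S^2-] = s.
Ksp = [Ag^+]^2[S^2-]
So Ksp = (2s)^2 × s = 4s^3
Ksp = 4 × (2.65 x 10^-17)^3 = 7.44 x 10^-50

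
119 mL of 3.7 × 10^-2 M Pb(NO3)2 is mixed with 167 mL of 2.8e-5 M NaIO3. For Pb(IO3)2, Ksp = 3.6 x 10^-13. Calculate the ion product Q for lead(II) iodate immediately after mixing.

Total volume = 119 + 167 = 286 mL.
[Pb^2+] = 3.7 × 10^-2 × (119/286) = 1.54 × 10^-2 M
[IO3^-] = 2.8 × 10^-5 × (167/286) = 1.63 x 10^-5 M
Pb(IO3)2(s) <=> Pb^2+(aq) + 2 IO3^-(aq), so Q = [Pb^2+][IO3^-]^2
Q = (1.54 × 10^-2)(1.63 x 10^-5)^2 = 4.1 × 10^-12
Q > Ksp, so Pb(IO3)2 will precipitate.

4.1 × 10^-12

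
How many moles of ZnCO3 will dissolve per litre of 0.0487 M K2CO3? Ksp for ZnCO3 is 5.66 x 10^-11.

1.16 × 10^-9 M

ZnCO3(s) ⇌ Zn^2+(aq) + CO3^2-(aq)
Ksp = [Zn^2+][CO3^2-]
Let s be the molar solubility in this solution. [Zn^2+] = s, [CO3^2-] = 0.0487 + s ≈ 0.0487 (common-ion effect: CO3^2- is already 0.0487 M).
Ksp ≈ s × 0.0487
s = 1.16 × 10^-9 M
Check: s = 1.2 × 10^-9 ≪ 0.0487, so the approximation is valid.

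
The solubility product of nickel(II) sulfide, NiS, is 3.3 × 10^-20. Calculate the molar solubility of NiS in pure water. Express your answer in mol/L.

NiS(s) ⇌ Ni^2+(aq) + S^2-(aq)
Ksp = [Ni^2+][S^2-]
With molar solubility s: [Ni^2+] = s, [S^2-] = s.
Ksp = s × s = s^2
s = (3.3 × 10^-20)^(1/2) = 1.8 × 10^-10 M

1.8e-10 M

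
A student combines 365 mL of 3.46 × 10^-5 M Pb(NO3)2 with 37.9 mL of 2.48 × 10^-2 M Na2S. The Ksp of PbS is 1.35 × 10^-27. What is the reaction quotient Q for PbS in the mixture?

Total volume = 365 + 37.9 = 402.9 mL.
[Pb^2+] = 3.46 x 10^-5 × (365/402.9) = 3.135 × 10^-5 M
[S^2-] = 2.48 x 10^-2 × (37.9/402.9) = 2.333 × 10^-3 M
PbS(s) <=> Pb^2+(aq) + S^2-(aq), so Q = [Pb^2+][S^2-]
Q = (3.135 × 10^-5)(2.333 x 10^-3) = 7.31 x 10^-8
Q > Ksp, so PbS will precipitate.

Q = 7.31e-8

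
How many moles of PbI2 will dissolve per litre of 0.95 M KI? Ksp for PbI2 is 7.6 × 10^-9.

s ≈ 8.4 x 10^-9 M

PbI2(s) <=> Pb^2+ + 2 I^-
Ksp = [Pb^2+][I^-]^2
Let s = moles of PbI2 that dissolve per litre. [Pb^2+] = s, [I^-] = 0.95 + 2s ≈ 0.95 (common-ion effect: I^- is already 0.95 M).
Ksp ≈ s × (0.95)^2
s = 8.4 x 10^-9 M
Check: 2s = 1.7 x 10^-8 ≪ 0.95, so the approximation is valid.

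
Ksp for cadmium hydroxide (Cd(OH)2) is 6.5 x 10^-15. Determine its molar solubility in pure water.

1.2 × 10^-5 M

Cd(OH)2(s) <=> Cd^2+(aq) + 2 OH^-(aq)
Ksp = [Cd^2+][OH^-]^2
With molar solubility s: [Cd^2+] = s, [OH^-] = 2s.
Substituting: Ksp = s(2s)^2 = 4s^3
s = (6.5 x 10^-15 / 4)^(1/3) = 1.2 × 10^-5 M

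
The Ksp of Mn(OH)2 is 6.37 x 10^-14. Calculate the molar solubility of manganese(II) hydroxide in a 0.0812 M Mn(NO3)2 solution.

Mn(OH)2(s) ⇌ Mn^2+(aq) + 2 OH^-(aq)
Ksp = [Mn^2+][OH^-]^2
Let s be the molar solubility in this solution. [Mn^2+] = 0.0812 + s ≈ 0.0812, [OH^-] = 2s (since Mn^2+ from Mn(NO3)2 dominates).
Ksp ≈ 0.0812 × (2s)^2
s = 4.43 x 10^-7 M
Check: s = 4.4 × 10^-7 ≪ 0.0812, so the approximation is valid.

s = 4.43e-7 M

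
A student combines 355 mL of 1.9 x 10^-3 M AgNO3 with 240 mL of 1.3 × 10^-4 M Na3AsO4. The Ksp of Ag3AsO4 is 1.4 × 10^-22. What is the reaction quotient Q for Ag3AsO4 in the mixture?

Total volume = 355 + 240 = 595 mL.
[Ag^+] = 1.9 × 10^-3 × (355/595) = 1.13 x 10^-3 M
[AsO4^3-] = 1.3 × 10^-4 × (240/595) = 5.24 x 10^-5 M
Ag3AsO4(s) ⇌ 3 Ag^+ + AsO4^3-, so Q = [Ag^+]^3[AsO4^3-]
Q = (1.13 × 10^-3)^3(5.24 × 10^-5) = 7.6 x 10^-14
Q > Ksp, so Ag3AsO4 will precipitate.

Q ≈ 7.6 × 10^-14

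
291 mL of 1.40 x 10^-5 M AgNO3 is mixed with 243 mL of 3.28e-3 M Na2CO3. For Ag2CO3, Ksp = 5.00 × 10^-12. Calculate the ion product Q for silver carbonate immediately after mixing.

Total volume = 291 + 243 = 534 mL.
[Ag^+] = 1.40 x 10^-5 × (291/534) = 7.629 × 10^-6 M
[CO3^2-] = 3.28 x 10^-3 × (243/534) = 1.493 x 10^-3 M
Ag2CO3(s) ⇌ 2 Ag^+(aq) + CO3^2-(aq), so Q = [Ag^+]^2[CO3^2-]
Q = (7.629 × 10^-6)^2(1.493 × 10^-3) = 8.69 x 10^-14
Q < Ksp, so no precipitate of Ag2CO3 forms.

Q ≈ 8.69 × 10^-14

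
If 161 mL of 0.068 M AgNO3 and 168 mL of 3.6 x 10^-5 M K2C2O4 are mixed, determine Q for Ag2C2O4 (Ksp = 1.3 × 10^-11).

Total volume = 161 + 168 = 329 mL.
[Ag^+] = 6.8 × 10^-2 × (161/329) = 3.33 x 10^-2 M
[C2O4^2-] = 3.6 × 10^-5 × (168/329) = 1.84 x 10^-5 M
Ag2C2O4(s) ⇌ 2 Ag^+(aq) + C2O4^2-(aq), so Q = [Ag^+]^2[C2O4^2-]
Q = (3.33 x 10^-2)^2(1.84 × 10^-5) = 2.0 × 10^-8
Q > Ksp, so Ag2C2O4 will precipitate.

2.0 × 10^-8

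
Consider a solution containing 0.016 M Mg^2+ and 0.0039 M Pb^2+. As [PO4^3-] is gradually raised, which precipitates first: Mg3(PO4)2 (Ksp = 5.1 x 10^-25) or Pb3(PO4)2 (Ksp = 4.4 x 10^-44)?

Pb3(PO4)2

Each salt begins to precipitate when Q = Ksp, i.e. when [PO4^3-] reaches its threshold.
For Mg3(PO4)2: 5.1 x 10^-25 = (0.016)^3 × [PO4^3-]^2  ⇒  [PO4^3-] = 3.5 × 10^-10 M.
For Pb3(PO4)2: 4.4 x 10^-44 = (0.0039)^3 × [PO4^3-]^2  ⇒  [PO4^3-] = 8.6 × 10^-19 M.
The salt with the lower threshold [PO4^3-] precipitates first: Pb3(PO4)2.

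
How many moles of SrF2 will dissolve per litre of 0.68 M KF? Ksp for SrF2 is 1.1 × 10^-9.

SrF2(s) <=> Sr^2+(aq) + 2 F^-(aq)
Ksp = [Sr^2+][F^-]^2
Let s = moles of SrF2 that dissolve per litre. [Sr^2+] = s, [F^-] = 0.68 + 2s ≈ 0.68 (common-ion effect: F^- is already 0.68 M).
Ksp ≈ s × (0.68)^2
s = 2.4 × 10^-9 M
Check: 2s = 4.8 x 10^-9 ≪ 0.68, so the approximation is valid.

s ≈ 2.4 × 10^-9 M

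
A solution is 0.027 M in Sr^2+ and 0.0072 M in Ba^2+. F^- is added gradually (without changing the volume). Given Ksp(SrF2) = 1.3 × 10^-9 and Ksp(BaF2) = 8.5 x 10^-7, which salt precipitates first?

SrF2

Each salt begins to precipitate when Q = Ksp, i.e. when [F^-] reaches its threshold.
For SrF2: 1.3 × 10^-9 = 0.027 × [F^-]^2  ⇒  [F^-] = 2.2 x 10^-4 M.
For BaF2: 8.5 x 10^-7 = 0.0072 × [F^-]^2  ⇒  [F^-] = 1.1 × 10^-2 M.
The salt with the lower threshold [F^-] precipitates first: SrF2.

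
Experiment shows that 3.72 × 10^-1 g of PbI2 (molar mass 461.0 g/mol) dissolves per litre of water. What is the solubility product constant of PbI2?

Ksp ≈ 2.10 × 10^-9

Molar solubility s = (3.72 × 10^-1 g/L) / (461.0 g/mol) = 8.069 × 10^-4 M.
PbI2(s) <=> Pb^2+(aq) + 2 I^-(aq)
Let s = molar solubility. Then [Pb^2+] = s and [I^-] = 2s.
Ksp = [Pb^2+][I^-]^2
So Ksp = s × (2s)^2 = 4s^3
Ksp = 4 × (8.069 × 10^-4)^3 = 2.10 x 10^-9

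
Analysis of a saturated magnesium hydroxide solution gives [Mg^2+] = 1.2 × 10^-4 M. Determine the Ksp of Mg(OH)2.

6.9 x 10^-12

Mg(OH)2(s) ⇌ Mg^2+(aq) + 2 OH^-(aq)
Stoichiometry gives [OH^-] = (2/1)[Mg^2+] = 2.40 × 10^-4 M.
Ksp = [Mg^2+][OH^-]^2
Ksp = 1.2 × 10^-4 × (2.40 × 10^-4)^2 = 6.9 × 10^-12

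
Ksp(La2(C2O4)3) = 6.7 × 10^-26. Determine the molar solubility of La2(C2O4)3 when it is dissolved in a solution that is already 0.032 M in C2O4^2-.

La2(C2O4)3(s) ⇌ 2 La^3+(aq) + 3 C2O4^2-(aq)
Ksp = [La^3+]^2[C2O4^2-]^3
If s mol/L dissolves here, [La^3+] = 2s, [C2O4^2-] = 0.032 + 3s ≈ 0.032 (common-ion effect: C2O4^2- is already 0.032 M).
Ksp ≈ (2s)^2 × (0.032)^3
s = 2.3 x 10^-11 M
Check: 3s = 6.8 × 10^-11 ≪ 0.032, so the approximation is valid.

s ≈ 2.3 x 10^-11 M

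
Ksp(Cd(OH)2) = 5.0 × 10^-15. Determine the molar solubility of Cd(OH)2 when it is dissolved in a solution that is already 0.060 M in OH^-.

1.4 × 10^-12 M

Cd(OH)2(s) ⇌ Cd^2+ + 2 OH^-
Ksp = [Cd^2+][OH^-]^2
Let s = moles of Cd(OH)2 that dissolve per litre. [Cd^2+] = s, [OH^-] = 0.060 + 2s ≈ 0.060 (common-ion effect: OH^- is already 0.060 M).
Ksp ≈ s × (0.060)^2
s = 1.4 × 10^-12 M
Check: 2s = 2.8 × 10^-12 ≪ 0.060, so the approximation is valid.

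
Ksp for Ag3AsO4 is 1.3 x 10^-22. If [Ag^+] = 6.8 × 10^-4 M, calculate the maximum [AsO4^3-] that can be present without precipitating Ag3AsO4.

Ag3AsO4(s) ⇌ 3 Ag^+ + AsO4^3-
Ksp = [Ag^+]^3[AsO4^3-]
Precipitation begins when Q = Ksp. With [Ag^+] = 6.8 × 10^-4 M:
1.3 x 10^-22 = (6.8 × 10^-4)^3 × [AsO4^3-]
[AsO4^3-] = (1.3 x 10^-22 / 3.14 × 10^-10) = 4.1 x 10^-13 M

[AsO4^3-] = 4.1 × 10^-13 M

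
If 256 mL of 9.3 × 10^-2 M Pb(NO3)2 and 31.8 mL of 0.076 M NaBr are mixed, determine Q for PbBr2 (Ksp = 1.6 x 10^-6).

Total volume = 256 + 31.8 = 287.8 mL.
[Pb^2+] = 9.3 × 10^-2 × (256/287.8) = 8.27 x 10^-2 M
[Br^-] = 7.6 × 10^-2 × (31.8/287.8) = 8.40 × 10^-3 M
PbBr2(s) ⇌ Pb^2+ + 2 Br^-, so Q = [Pb^2+][Br^-]^2
Q = (8.27 × 10^-2)(8.40 × 10^-3)^2 = 5.8 x 10^-6
Q > Ksp, so PbBr2 will precipitate.

Q ≈ 5.8e-6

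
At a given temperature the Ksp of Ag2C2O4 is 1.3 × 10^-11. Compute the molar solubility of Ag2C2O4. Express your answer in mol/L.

s = 1.5e-4 M

Ag2C2O4(s) ⇌ 2 Ag^+ + C2O4^2-
Ksp = [Ag^+]^2[C2O4^2-]
If s mol/L of Ag2C2O4 dissolves, [Ag^+] = 2s and [C2O4^2-] = s.
So Ksp = (2s)^2 × s = 4s^3
Solving, s = (1.3 × 10^-11/4)^(1/3) = 1.5 × 10^-4 M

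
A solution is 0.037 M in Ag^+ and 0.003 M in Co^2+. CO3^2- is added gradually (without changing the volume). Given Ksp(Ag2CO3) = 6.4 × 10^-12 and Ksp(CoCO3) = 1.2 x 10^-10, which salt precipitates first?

Precipitation of each salt starts when its ion product equals its Ksp.
For Ag2CO3: 6.4 × 10^-12 = (0.037)^2 × [CO3^2-]  ⇒  [CO3^2-] = 4.7 × 10^-9 M.
For CoCO3: 1.2 x 10^-10 = 0.003 × [CO3^2-]  ⇒  [CO3^2-] = 4.0 x 10^-8 M.
The salt with the lower threshold [CO3^2-] precipitates first: Ag2CO3.

Ag2CO3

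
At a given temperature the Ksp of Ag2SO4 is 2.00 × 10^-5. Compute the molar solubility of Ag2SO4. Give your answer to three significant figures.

s ≈ 0.0171 M

Ag2SO4(s) <=> 2 Ag^+(aq) + SO4^2-(aq)
Ksp = [Ag^+]^2[SO4^2-]
Let s = molar solubility. Then [Ag^+] = 2s and [SO4^2-] = s.
Ksp = (2s)^2s = 4s^3
s^3 = 2.00 × 10^-5 / 4, so s = 1.71 x 10^-2 M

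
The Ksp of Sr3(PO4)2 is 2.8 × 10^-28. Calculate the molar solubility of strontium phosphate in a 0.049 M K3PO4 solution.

1.6e-9 M

Sr3(PO4)2(s) ⇌ 3 Sr^2+(aq) + 2 PO4^3-(aq)
Ksp = [Sr^2+]^3[PO4^3-]^2
If s mol/L dissolves here, [Sr^2+] = 3s, [PO4^3-] = 0.049 + 2s ≈ 0.049 (Ksp is small, so little additional dissolves).
Ksp ≈ (3s)^3 × (0.049)^2
s = 1.6 × 10^-9 M
Check: 2s = 3.3 x 10^-9 ≪ 0.049, so the approximation is valid.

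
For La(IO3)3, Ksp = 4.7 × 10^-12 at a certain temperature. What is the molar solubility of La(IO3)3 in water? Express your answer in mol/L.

La(IO3)3(s) ⇌ La^3+ + 3 IO3^-
Ksp = [La^3+][IO3^-]^3
With molar solubility s: [La^3+] = s, [IO3^-] = 3s.
So Ksp = s × (3s)^3 = 27s^4
Solving, s = (4.7 × 10^-12/27)^(1/4) = 6.5 × 10^-4 M

s ≈ 6.5 x 10^-4 M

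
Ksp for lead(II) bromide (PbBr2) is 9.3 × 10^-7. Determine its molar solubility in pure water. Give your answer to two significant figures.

s ≈ 6.1 x 10^-3 M

PbBr2(s) ⇌ Pb^2+(aq) + 2 Br^-(aq)
Ksp = [Pb^2+][Br^-]^2
Let s = molar solubility. Then [Pb^2+] = s and [Br^-] = 2s.
Ksp = s(2s)^2 = 4s^3
s = (9.3 × 10^-7 / 4)^(1/3) = 6.1 × 10^-3 M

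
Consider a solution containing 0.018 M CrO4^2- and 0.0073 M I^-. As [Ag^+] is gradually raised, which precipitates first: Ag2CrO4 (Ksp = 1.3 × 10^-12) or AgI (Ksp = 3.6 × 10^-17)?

AgI

Precipitation of each salt starts when its ion product equals its Ksp.
For Ag2CrO4: 1.3 × 10^-12 = 0.018 × [Ag^+]^2  ⇒  [Ag^+] = 8.5 × 10^-6 M.
For AgI: 3.6 × 10^-17 = 0.0073 × [Ag^+]  ⇒  [Ag^+] = 4.9 × 10^-15 M.
The salt with the lower threshold [Ag^+] precipitates first: AgI.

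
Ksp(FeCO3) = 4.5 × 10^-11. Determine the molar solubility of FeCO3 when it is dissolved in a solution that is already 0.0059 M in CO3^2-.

s = 7.6 × 10^-9 M

FeCO3(s) <=> Fe^2+ + CO3^2-
Ksp = [Fe^2+][CO3^2-]
If s mol/L dissolves here, [Fe^2+] = s, [CO3^2-] = 0.0059 + s ≈ 0.0059 (since the CO3^2- already present dominates).
Ksp ≈ s × 0.0059
s = 7.6 x 10^-9 M
Check: s = 7.6 × 10^-9 ≪ 0.0059, so the approximation is valid.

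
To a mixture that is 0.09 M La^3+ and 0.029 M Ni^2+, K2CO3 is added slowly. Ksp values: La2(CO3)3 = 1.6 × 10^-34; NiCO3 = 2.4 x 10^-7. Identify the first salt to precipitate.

Each salt begins to precipitate when Q = Ksp, i.e. when [CO3^2-] reaches its threshold.
For La2(CO3)3: 1.6 × 10^-34 = (0.09)^2 × [CO3^2-]^3  ⇒  [CO3^2-] = 2.7 x 10^-11 M.
For NiCO3: 2.4 x 10^-7 = 0.029 × [CO3^2-]  ⇒  [CO3^2-] = 8.3 × 10^-6 M.
The salt with the lower threshold [CO3^2-] precipitates first: La2(CO3)3.

La2(CO3)3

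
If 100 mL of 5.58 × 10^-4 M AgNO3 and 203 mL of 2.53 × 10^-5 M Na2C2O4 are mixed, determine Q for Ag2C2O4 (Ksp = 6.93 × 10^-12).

Q ≈ 5.75 × 10^-13

Total volume = 100 + 203 = 303 mL.
[Ag^+] = 5.58 × 10^-4 × (100/303) = 1.842 x 10^-4 M
[C2O4^2-] = 2.53 x 10^-5 × (203/303) = 1.695 x 10^-5 M
Ag2C2O4(s) ⇌ 2 Ag^+ + C2O4^2-, so Q = [Ag^+]^2[C2O4^2-]
Q = (1.842 × 10^-4)^2(1.695 × 10^-5) = 5.75 × 10^-13
Q < Ksp, so no precipitate of Ag2C2O4 forms.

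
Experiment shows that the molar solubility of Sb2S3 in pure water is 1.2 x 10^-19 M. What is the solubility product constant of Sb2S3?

Sb2S3(s) ⇌ 2 Sb^3+ + 3 S^2-
Let s = molar solubility. Then [Sb^3+] = 2s and [S^2-] = 3s.
Ksp = [Sb^3+]^2[S^2-]^3
Ksp = (2s)^2(3s)^3 = 108s^5
With s = 1.2 × 10^-19: Ksp = 2.7 × 10^-93

2.7 × 10^-93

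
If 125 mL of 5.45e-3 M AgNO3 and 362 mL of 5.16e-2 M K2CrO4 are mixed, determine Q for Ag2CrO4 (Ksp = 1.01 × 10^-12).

Total volume = 125 + 362 = 487 mL.
[Ag^+] = 5.45 × 10^-3 × (125/487) = 1.399 × 10^-3 M
[CrO4^2-] = 5.16 x 10^-2 × (362/487) = 3.836 × 10^-2 M
Ag2CrO4(s) ⇌ 2 Ag^+(aq) + CrO4^2-(aq), so Q = [Ag^+]^2[CrO4^2-]
Q = (1.399 × 10^-3)^2(3.836 × 10^-2) = 7.51 × 10^-8
Q > Ksp, so Ag2CrO4 will precipitate.

7.51 × 10^-8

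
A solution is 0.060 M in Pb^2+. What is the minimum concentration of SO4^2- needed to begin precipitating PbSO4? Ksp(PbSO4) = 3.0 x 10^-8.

[SO4^2-] ≈ 5.0e-7 M

PbSO4(s) <=> Pb^2+ + SO4^2-
Ksp = [Pb^2+][SO4^2-]
Precipitation begins when Q = Ksp. With [Pb^2+] = 0.060 M:
3.0 x 10^-8 = (0.060) × [SO4^2-]
[SO4^2-] = (3.0 x 10^-8 / 6.0 × 10^-2) = 5.0 x 10^-7 M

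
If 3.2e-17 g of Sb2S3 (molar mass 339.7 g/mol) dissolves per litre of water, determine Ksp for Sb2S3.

Ksp = 8.0 x 10^-94

Molar solubility s = (3.2 × 10^-17 g/L) / (339.7 g/mol) = 9.42 x 10^-20 M.
Sb2S3(s) ⇌ 2 Sb^3+ + 3 S^2-
With molar solubility s: [Sb^3+] = 2s, [S^2-] = 3s.
Ksp = [Sb^3+]^2[S^2-]^3
So Ksp = (2s)^2 × (3s)^3 = 108s^5
Ksp = 108 × (9.42 x 10^-20)^5 = 8.0 × 10^-94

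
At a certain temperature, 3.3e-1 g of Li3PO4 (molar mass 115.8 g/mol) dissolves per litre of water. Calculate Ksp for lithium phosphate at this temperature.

1.8 x 10^-9

Molar solubility s = (3.3 x 10^-1 g/L) / (115.8 g/mol) = 2.85 × 10^-3 M.
Li3PO4(s) <=> 3 Li^+(aq) + PO4^3-(aq)
Let s = molar solubility. Then [Li^+] = 3s and [PO4^3-] = s.
Ksp = [Li^+]^3[PO4^3-]
So Ksp = (3s)^3 × s = 27s^4
With s = 2.85 × 10^-3: Ksp = 1.8 × 10^-9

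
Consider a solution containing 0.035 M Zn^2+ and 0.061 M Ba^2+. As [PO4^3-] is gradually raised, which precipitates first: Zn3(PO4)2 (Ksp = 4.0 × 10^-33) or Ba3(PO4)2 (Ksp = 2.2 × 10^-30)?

Precipitation of each salt starts when its ion product equals its Ksp.
For Zn3(PO4)2: 4.0 × 10^-33 = (0.035)^3 × [PO4^3-]^2  ⇒  [PO4^3-] = 9.7 x 10^-15 M.
For Ba3(PO4)2: 2.2 × 10^-30 = (0.061)^3 × [PO4^3-]^2  ⇒  [PO4^3-] = 9.8 × 10^-14 M.
The salt with the lower threshold [PO4^3-] precipitates first: Zn3(PO4)2.

Zn3(PO4)2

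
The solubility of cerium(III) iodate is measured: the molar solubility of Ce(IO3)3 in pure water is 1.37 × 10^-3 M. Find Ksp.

Ce(IO3)3(s) ⇌ Ce^3+ + 3 IO3^-
With molar solubility s: [Ce^3+] = s, [IO3^-] = 3s.
Ksp = [Ce^3+][IO3^-]^3
Substituting: Ksp = s(3s)^3 = 27s^4
Ksp = 27 × (1.37 × 10^-3)^4 = 9.51 × 10^-11

Ksp ≈ 9.51 × 10^-11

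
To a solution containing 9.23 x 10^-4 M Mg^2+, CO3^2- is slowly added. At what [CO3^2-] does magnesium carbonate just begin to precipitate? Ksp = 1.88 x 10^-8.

MgCO3(s) ⇌ Mg^2+ + CO3^2-
Ksp = [Mg^2+][CO3^2-]
Precipitation begins when Q = Ksp. With [Mg^2+] = 9.23 x 10^-4 M:
1.88 x 10^-8 = (9.23 x 10^-4) × [CO3^2-]
[CO3^2-] = (1.88 x 10^-8 / 9.23 × 10^-4) = 2.04 x 10^-5 M

2.04 x 10^-5 M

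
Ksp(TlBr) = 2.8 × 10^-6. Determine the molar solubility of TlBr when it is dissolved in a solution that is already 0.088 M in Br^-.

s = 3.2e-5 M

TlBr(s) ⇌ Tl^+ + Br^-
Ksp = [Tl^+][Br^-]
Let s be the molar solubility in this solution. [Tl^+] = s, [Br^-] = 0.088 + s ≈ 0.088 (common-ion effect: Br^- is already 0.088 M).
Ksp ≈ s × 0.088
s = 3.2 x 10^-5 M
Check: s = 3.2 × 10^-5 ≪ 0.088, so the approximation is valid.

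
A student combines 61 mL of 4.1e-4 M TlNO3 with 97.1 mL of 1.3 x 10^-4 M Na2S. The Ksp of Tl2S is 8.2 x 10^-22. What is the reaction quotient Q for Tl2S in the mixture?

Q = 2.0 x 10^-12

Total volume = 61 + 97.1 = 158.1 mL.
[Tl^+] = 4.1 × 10^-4 × (61/158.1) = 1.58 × 10^-4 M
[S^2-] = 1.3 x 10^-4 × (97.1/158.1) = 7.98 × 10^-5 M
Tl2S(s) <=> 2 Tl^+(aq) + S^2-(aq), so Q = [Tl^+]^2[S^2-]
Q = (1.58 × 10^-4)^2(7.98 × 10^-5) = 2.0 x 10^-12
Q > Ksp, so Tl2S will precipitate.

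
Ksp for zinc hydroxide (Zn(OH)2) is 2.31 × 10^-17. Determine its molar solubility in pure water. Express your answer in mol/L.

Zn(OH)2(s) <=> Zn^2+ + 2 OH^-
Ksp = [Zn^2+][OH^-]^2
If s mol/L of Zn(OH)2 dissolves, [Zn^2+] = s and [OH^-] = 2s.
So Ksp = s × (2s)^2 = 4s^3
s^3 = 2.31 × 10^-17 / 4, so s = 1.79 × 10^-6 M

1.79 × 10^-6 M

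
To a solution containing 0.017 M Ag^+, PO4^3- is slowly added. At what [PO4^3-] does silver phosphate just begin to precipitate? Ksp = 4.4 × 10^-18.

9.0 x 10^-13 M

Ag3PO4(s) <=> 3 Ag^+ + PO4^3-
Ksp = [Ag^+]^3[PO4^3-]
Precipitation begins when Q = Ksp. With [Ag^+] = 0.017 M:
4.4 × 10^-18 = (0.017)^3 × [PO4^3-]
[PO4^3-] = (4.4 × 10^-18 / 4.91 × 10^-6) = 9.0 × 10^-13 M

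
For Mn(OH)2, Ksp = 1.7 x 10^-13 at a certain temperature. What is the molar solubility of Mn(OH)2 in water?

s ≈ 3.5 x 10^-5 M

Mn(OH)2(s) ⇌ Mn^2+ + 2 OH^-
Ksp = [Mn^2+][OH^-]^2
With molar solubility s: [Mn^2+] = s, [OH^-] = 2s.
Ksp = s(2s)^2 = 4s^3
Solving, s = (1.7 x 10^-13/4)^(1/3) = 3.5 x 10^-5 M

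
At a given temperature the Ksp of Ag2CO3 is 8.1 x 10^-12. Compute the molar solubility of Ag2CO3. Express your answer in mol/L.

s = 1.3e-4 M

Ag2CO3(s) ⇌ 2 Ag^+ + CO3^2-
Ksp = [Ag^+]^2[CO3^2-]
If s mol/L of Ag2CO3 dissolves, [Ag^+] = 2s and [CO3^2-] = s.
So Ksp = (2s)^2 × s = 4s^3
s = (8.1 x 10^-12 / 4)^(1/3) = 1.3 × 10^-4 M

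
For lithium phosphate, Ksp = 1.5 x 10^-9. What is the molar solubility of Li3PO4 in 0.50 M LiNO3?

s = 1.2 × 10^-8 M

Li3PO4(s) ⇌ 3 Li^+ + PO4^3-
Ksp = [Li^+]^3[PO4^3-]
If s mol/L dissolves here, [Li^+] = 0.50 + 3s ≈ 0.50, [PO4^3-] = s (Ksp is small, so little additional dissolves).
Ksp ≈ (0.50)^3 × s
s = 1.2 × 10^-8 M
Check: 3s = 3.6 × 10^-8 ≪ 0.50, so the approximation is valid.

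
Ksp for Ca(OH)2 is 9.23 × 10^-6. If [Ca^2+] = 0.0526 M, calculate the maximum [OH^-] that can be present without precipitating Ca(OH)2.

Ca(OH)2(s) ⇌ Ca^2+ + 2 OH^-
Ksp = [Ca^2+][OH^-]^2
Precipitation begins when Q = Ksp. With [Ca^2+] = 0.0526 M:
9.23 × 10^-6 = (0.0526) × [OH^-]^2
[OH^-] = (9.23 × 10^-6 / 5.26 × 10^-2)^(1/2) = 1.32 × 10^-2 M

[OH^-] ≈ 1.32 × 10^-2 M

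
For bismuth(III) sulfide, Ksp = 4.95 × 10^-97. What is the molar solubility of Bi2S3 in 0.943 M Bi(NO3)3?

s ≈ 2.74e-33 M

Bi2S3(s) <=> 2 Bi^3+ + 3 S^2-
Ksp = [Bi^3+]^2[S^2-]^3
Let s be the molar solubility in this solution. [Bi^3+] = 0.943 + 2s ≈ 0.943, [S^2-] = 3s (since Bi^3+ from Bi(NO3)3 dominates).
Ksp ≈ (0.943)^2 × (3s)^3
s = 2.74 × 10^-33 M
Check: 2s = 5.5 × 10^-33 ≪ 0.943, so the approximation is valid.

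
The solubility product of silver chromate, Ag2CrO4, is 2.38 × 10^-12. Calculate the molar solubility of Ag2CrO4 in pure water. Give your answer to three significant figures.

s = 8.41 × 10^-5 M

Ag2CrO4(s) <=> 2 Ag^+(aq) + CrO4^2-(aq)
Ksp = [Ag^+]^2[CrO4^2-]
For each mole of Ag2CrO4 that dissolves: [Ag^+] = 2s, [CrO4^2-] = s.
So Ksp = (2s)^2 × s = 4s^3
s = (2.38 × 10^-12 / 4)^(1/3) = 8.41 x 10^-5 M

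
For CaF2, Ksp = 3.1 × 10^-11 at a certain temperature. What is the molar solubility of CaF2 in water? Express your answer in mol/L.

s = 2.0e-4 M

CaF2(s) <=> Ca^2+ + 2 F^-
Ksp = [Ca^2+][F^-]^2
For each mole of CaF2 that dissolves: [Ca^2+] = s, [F^-] = 2s.
So Ksp = s × (2s)^2 = 4s^3
s^3 = 3.1 × 10^-11 / 4, so s = 2.0 × 10^-4 M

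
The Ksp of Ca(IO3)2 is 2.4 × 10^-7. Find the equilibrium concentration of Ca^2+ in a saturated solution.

[Ca^2+] ≈ 3.9 x 10^-3 M

Ca(IO3)2(s) ⇌ Ca^2+ + 2 IO3^-
Ksp = [Ca^2+][IO3^-]^2
With molar solubility s: [Ca^2+] = s, [IO3^-] = 2s.
Ksp = s(2s)^2 = 4s^3
s = (2.4 × 10^-7 / 4)^(1/3) = 3.91 × 10^-3 M
[Ca^2+] = s = 3.9 × 10^-3 M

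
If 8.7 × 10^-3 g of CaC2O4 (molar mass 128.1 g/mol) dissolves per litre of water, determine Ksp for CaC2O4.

4.6 × 10^-9

Molar solubility s = (8.7 × 10^-3 g/L) / (128.1 g/mol) = 6.79 × 10^-5 M.
CaC2O4(s) ⇌ Ca^2+ + C2O4^2-
With molar solubility s: [Ca^2+] = s, [C2O4^2-] = s.
Ksp = [Ca^2+][C2O4^2-]
Ksp = s^2
With s = 6.79 × 10^-5: Ksp = 4.6 × 10^-9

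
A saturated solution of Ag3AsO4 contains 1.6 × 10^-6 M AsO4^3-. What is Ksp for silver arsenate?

Ksp = 1.8 × 10^-22

Ag3AsO4(s) <=> 3 Ag^+ + AsO4^3-
Stoichiometry gives [Ag^+] = (3/1)[AsO4^3-] = 4.80 × 10^-6 M.
Ksp = [Ag^+]^3[AsO4^3-]
Ksp = (4.80 × 10^-6)^3 × 1.6 x 10^-6 = 1.8 × 10^-22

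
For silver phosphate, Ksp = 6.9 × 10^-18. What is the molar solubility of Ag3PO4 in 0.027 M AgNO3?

Ag3PO4(s) ⇌ 3 Ag^+ + PO4^3-
Ksp = [Ag^+]^3[PO4^3-]
Let s = moles of Ag3PO4 that dissolve per litre. [Ag^+] = 0.027 + 3s ≈ 0.027, [PO4^3-] = s (Ksp is small, so little additional dissolves).
Ksp ≈ (0.027)^3 × s
s = 3.5 × 10^-13 M
Check: 3s = 1.1 x 10^-12 ≪ 0.027, so the approximation is valid.

s ≈ 3.5 × 10^-13 M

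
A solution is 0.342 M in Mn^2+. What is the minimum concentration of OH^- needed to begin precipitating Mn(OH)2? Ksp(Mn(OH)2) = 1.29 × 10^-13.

6.14e-7 M

Mn(OH)2(s) ⇌ Mn^2+(aq) + 2 OH^-(aq)
Ksp = [Mn^2+][OH^-]^2
Precipitation begins when Q = Ksp. With [Mn^2+] = 0.342 M:
1.29 × 10^-13 = (0.342) × [OH^-]^2
[OH^-] = (1.29 × 10^-13 / 3.42 × 10^-1)^(1/2) = 6.14 x 10^-7 M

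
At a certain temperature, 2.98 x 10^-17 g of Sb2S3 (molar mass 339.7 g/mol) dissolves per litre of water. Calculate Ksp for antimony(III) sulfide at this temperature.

Ksp = 5.61e-94

Molar solubility s = (2.98 × 10^-17 g/L) / (339.7 g/mol) = 8.772 × 10^-20 M.
Sb2S3(s) ⇌ 2 Sb^3+ + 3 S^2-
If s mol/L of Sb2S3 dissolves, [Sb^3+] = 2s and [S^2-] = 3s.
Ksp = [Sb^3+]^2[S^2-]^3
Substituting: Ksp = (2s)^2(3s)^3 = 108s^5
With s = 8.772 × 10^-20: Ksp = 5.61 × 10^-94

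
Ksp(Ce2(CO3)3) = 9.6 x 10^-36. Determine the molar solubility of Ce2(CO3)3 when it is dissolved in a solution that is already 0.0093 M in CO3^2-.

1.7 x 10^-15 M

Ce2(CO3)3(s) ⇌ 2 Ce^3+ + 3 CO3^2-
Ksp = [Ce^3+]^2[CO3^2-]^3
If s mol/L dissolves here, [Ce^3+] = 2s, [CO3^2-] = 0.0093 + 3s ≈ 0.0093 (Ksp is small, so little additional dissolves).
Ksp ≈ (2s)^2 × (0.0093)^3
s = 1.7 × 10^-15 M
Check: 3s = 5.2 × 10^-15 ≪ 0.0093, so the approximation is valid.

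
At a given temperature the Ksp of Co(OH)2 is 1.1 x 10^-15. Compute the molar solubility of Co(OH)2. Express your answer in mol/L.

s ≈ 6.5 x 10^-6 M

Co(OH)2(s) ⇌ Co^2+ + 2 OH^-
Ksp = [Co^2+][OH^-]^2
With molar solubility s: [Co^2+] = s, [OH^-] = 2s.
Ksp = s(2s)^2 = 4s^3
s = (1.1 x 10^-15 / 4)^(1/3) = 6.5 x 10^-6 M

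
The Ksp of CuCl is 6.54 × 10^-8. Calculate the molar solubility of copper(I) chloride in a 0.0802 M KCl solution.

s = 8.15 × 10^-7 M

CuCl(s) ⇌ Cu^+ + Cl^-
Ksp = [Cu^+][Cl^-]
Let s be the molar solubility in this solution. [Cu^+] = s, [Cl^-] = 0.0802 + s ≈ 0.0802 (since Cl^- from KCl dominates).
Ksp ≈ s × 0.0802
s = 8.15 × 10^-7 M
Check: s = 8.2 x 10^-7 ≪ 0.0802, so the approximation is valid.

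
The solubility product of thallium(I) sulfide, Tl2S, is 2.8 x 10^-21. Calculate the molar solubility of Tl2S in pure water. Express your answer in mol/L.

Tl2S(s) <=> 2 Tl^+(aq) + S^2-(aq)
Ksp = [Tl^+]^2[S^2-]
For each mole of Tl2S that dissolves: [Tl^+] = 2s, [S^2-] = s.
So Ksp = (2s)^2 × s = 4s^3
s^3 = 2.8 x 10^-21 / 4, so s = 8.9 x 10^-8 M

s = 8.9 × 10^-8 M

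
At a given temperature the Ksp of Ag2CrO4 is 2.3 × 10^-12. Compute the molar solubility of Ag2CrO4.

Ag2CrO4(s) ⇌ 2 Ag^+ + CrO4^2-
Ksp = [Ag^+]^2[CrO4^2-]
If s mol/L of Ag2CrO4 dissolves, [Ag^+] = 2s and [CrO4^2-] = s.
Ksp = (2s)^2s = 4s^3
Solving, s = (2.3 × 10^-12/4)^(1/3) = 8.3 × 10^-5 M

s ≈ 8.3 × 10^-5 M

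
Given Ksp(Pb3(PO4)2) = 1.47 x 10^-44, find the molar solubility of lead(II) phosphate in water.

Pb3(PO4)2(s) ⇌ 3 Pb^2+ + 2 PO4^3-
Ksp = [Pb^2+]^3[PO4^3-]^2
Let s = molar solubility. Then [Pb^2+] = 3s and [PO4^3-] = 2s.
Substituting: Ksp = (3s)^3(2s)^2 = 108s^5
s^5 = 1.47 x 10^-44 / 108, so s = 6.71 × 10^-10 M

s ≈ 6.71e-10 M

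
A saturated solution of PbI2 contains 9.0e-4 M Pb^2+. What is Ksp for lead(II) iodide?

Ksp = 2.9 x 10^-9

PbI2(s) <=> Pb^2+(aq) + 2 I^-(aq)
Stoichiometry gives [I^-] = (2/1)[Pb^2+] = 1.80 x 10^-3 M.
Ksp = [Pb^2+][I^-]^2
Ksp = 9.0 × 10^-4 × (1.80 × 10^-3)^2 = 2.9 x 10^-9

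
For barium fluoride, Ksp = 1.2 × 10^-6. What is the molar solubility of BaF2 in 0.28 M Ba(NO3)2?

s = 1.0 × 10^-3 M

BaF2(s) ⇌ Ba^2+ + 2 F^-
Ksp = [Ba^2+][F^-]^2
If s mol/L dissolves here, [Ba^2+] = 0.28 + s ≈ 0.28, [F^-] = 2s (since Ba^2+ from Ba(NO3)2 dominates).
Ksp ≈ 0.28 × (2s)^2
s = 1.0 x 10^-3 M
Check: s = 1.0 × 10^-3 ≪ 0.28, so the approximation is valid.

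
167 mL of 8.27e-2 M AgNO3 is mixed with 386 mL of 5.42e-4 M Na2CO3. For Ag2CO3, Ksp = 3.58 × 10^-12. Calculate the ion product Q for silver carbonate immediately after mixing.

Total volume = 167 + 386 = 553 mL.
[Ag^+] = 8.27 × 10^-2 × (167/553) = 2.497 × 10^-2 M
[CO3^2-] = 5.42 x 10^-4 × (386/553) = 3.783 × 10^-4 M
Ag2CO3(s) ⇌ 2 Ag^+(aq) + CO3^2-(aq), so Q = [Ag^+]^2[CO3^2-]
Q = (2.497 × 10^-2)^2(3.783 × 10^-4) = 2.36 × 10^-7
Q > Ksp, so Ag2CO3 will precipitate.

Q ≈ 2.36e-7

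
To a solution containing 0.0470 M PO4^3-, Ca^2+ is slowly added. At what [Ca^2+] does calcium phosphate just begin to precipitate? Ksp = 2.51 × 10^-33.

1.04e-10 M

Ca3(PO4)2(s) ⇌ 3 Ca^2+(aq) + 2 PO4^3-(aq)
Ksp = [Ca^2+]^3[PO4^3-]^2
Precipitation begins when Q = Ksp. With [PO4^3-] = 0.0470 M:
2.51 × 10^-33 = (0.0470)^2 × [Ca^2+]^3
[Ca^2+] = (2.51 × 10^-33 / 2.209 × 10^-3)^(1/3) = 1.04 × 10^-10 M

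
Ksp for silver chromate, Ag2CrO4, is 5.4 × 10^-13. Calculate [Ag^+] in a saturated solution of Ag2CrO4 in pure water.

[Ag^+] ≈ 1.0 × 10^-4 M

Ag2CrO4(s) <=> 2 Ag^+(aq) + CrO4^2-(aq)
Ksp = [Ag^+]^2[CrO4^2-]
For each mole of Ag2CrO4 that dissolves: [Ag^+] = 2s, [CrO4^2-] = s.
Substituting: Ksp = (2s)^2s = 4s^3
Solving, s = (5.4 × 10^-13/4)^(1/3) = 5.13 × 10^-5 M
[Ag^+] = 2s = 1.0 × 10^-4 M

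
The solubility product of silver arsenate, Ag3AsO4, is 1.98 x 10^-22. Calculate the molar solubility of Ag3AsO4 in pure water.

Ag3AsO4(s) <=> 3 Ag^+(aq) + AsO4^3-(aq)
Ksp = [Ag^+]^3[AsO4^3-]
If s mol/L of Ag3AsO4 dissolves, [Ag^+] = 3s and [AsO4^3-] = s.
So Ksp = (3s)^3 × s = 27s^4
s = (1.98 x 10^-22 / 27)^(1/4) = 1.65 × 10^-6 M

s = 1.65e-6 M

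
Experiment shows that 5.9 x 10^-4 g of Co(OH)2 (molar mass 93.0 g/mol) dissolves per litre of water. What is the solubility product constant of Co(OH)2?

Ksp = 1.0 × 10^-15

Molar solubility s = (5.9 x 10^-4 g/L) / (93.0 g/mol) = 6.34 × 10^-6 M.
Co(OH)2(s) ⇌ Co^2+ + 2 OH^-
If s mol/L of Co(OH)2 dissolves, [Co^2+] = s and [OH^-] = 2s.
Ksp = [Co^2+][OH^-]^2
So Ksp = s × (2s)^2 = 4s^3
Ksp = 4 × (6.34 x 10^-6)^3 = 1.0 × 10^-15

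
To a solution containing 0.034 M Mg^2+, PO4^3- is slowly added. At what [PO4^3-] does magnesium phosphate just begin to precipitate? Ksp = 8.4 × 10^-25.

[PO4^3-] = 1.5 x 10^-10 M

Mg3(PO4)2(s) ⇌ 3 Mg^2+(aq) + 2 PO4^3-(aq)
Ksp = [Mg^2+]^3[PO4^3-]^2
Precipitation begins when Q = Ksp. With [Mg^2+] = 0.034 M:
8.4 × 10^-25 = (0.034)^3 × [PO4^3-]^2
[PO4^3-] = (8.4 × 10^-25 / 3.93 × 10^-5)^(1/2) = 1.5 × 10^-10 M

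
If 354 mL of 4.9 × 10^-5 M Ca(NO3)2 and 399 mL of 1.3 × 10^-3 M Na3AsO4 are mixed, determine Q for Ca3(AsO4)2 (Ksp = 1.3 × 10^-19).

5.8e-21

Total volume = 354 + 399 = 753 mL.
[Ca^2+] = 4.9 × 10^-5 × (354/753) = 2.30 × 10^-5 M
[AsO4^3-] = 1.3 × 10^-3 × (399/753) = 6.89 × 10^-4 M
Ca3(AsO4)2(s) ⇌ 3 Ca^2+(aq) + 2 AsO4^3-(aq), so Q = [Ca^2+]^3[AsO4^3-]^2
Q = (2.30 x 10^-5)^3(6.89 × 10^-4)^2 = 5.8 × 10^-21
Q < Ksp, so no precipitate of Ca3(AsO4)2 forms.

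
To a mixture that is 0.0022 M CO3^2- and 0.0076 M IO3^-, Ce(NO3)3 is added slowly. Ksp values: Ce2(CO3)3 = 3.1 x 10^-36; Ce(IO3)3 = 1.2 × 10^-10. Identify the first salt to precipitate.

Ce2(CO3)3

Each salt begins to precipitate when Q = Ksp, i.e. when [Ce^3+] reaches its threshold.
For Ce2(CO3)3: 3.1 x 10^-36 = (0.0022)^3 × [Ce^3+]^2  ⇒  [Ce^3+] = 1.7 × 10^-14 M.
For Ce(IO3)3: 1.2 × 10^-10 = (0.0076)^3 × [Ce^3+]  ⇒  [Ce^3+] = 2.7 × 10^-4 M.
The salt with the lower threshold [Ce^3+] precipitates first: Ce2(CO3)3.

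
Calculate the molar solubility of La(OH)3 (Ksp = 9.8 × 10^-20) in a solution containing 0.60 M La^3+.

s ≈ 1.8 × 10^-7 M

La(OH)3(s) <=> La^3+ + 3 OH^-
Ksp = [La^3+][OH^-]^3
Let s = moles of La(OH)3 that dissolve per litre. [La^3+] = 0.60 + s ≈ 0.60, [OH^-] = 3s (common-ion effect: La^3+ is already 0.60 M).
Ksp ≈ 0.60 × (3s)^3
s = 1.8 × 10^-7 M
Check: s = 1.8 × 10^-7 ≪ 0.60, so the approximation is valid.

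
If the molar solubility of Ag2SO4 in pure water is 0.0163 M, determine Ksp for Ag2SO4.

Ag2SO4(s) ⇌ 2 Ag^+(aq) + SO4^2-(aq)
If s mol/L of Ag2SO4 dissolves, [Ag^+] = 2s and [SO4^2-] = s.
Ksp = [Ag^+]^2[SO4^2-]
So Ksp = (2s)^2 × s = 4s^3
Ksp = 4 × (1.63 × 10^-2)^3 = 1.73 × 10^-5

1.73 × 10^-5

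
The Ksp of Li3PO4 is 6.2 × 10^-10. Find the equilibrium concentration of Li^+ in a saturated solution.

[Li^+] = 6.6 × 10^-3 M

Li3PO4(s) <=> 3 Li^+ + PO4^3-
Ksp = [Li^+]^3[PO4^3-]
Let s = molar solubility. Then [Li^+] = 3s and [PO4^3-] = s.
Ksp = (3s)^3s = 27s^4
s = (6.2 × 10^-10 / 27)^(1/4) = 2.19 × 10^-3 M
[Li^+] = 3s = 6.6 × 10^-3 M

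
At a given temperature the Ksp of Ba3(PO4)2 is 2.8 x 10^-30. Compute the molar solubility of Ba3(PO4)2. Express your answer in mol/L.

s = 4.8e-7 M

Ba3(PO4)2(s) ⇌ 3 Ba^2+(aq) + 2 PO4^3-(aq)
Ksp = [Ba^2+]^3[PO4^3-]^2
With molar solubility s: [Ba^2+] = 3s, [PO4^3-] = 2s.
Ksp = (3s)^3(2s)^2 = 108s^5
Solving, s = (2.8 x 10^-30/108)^(1/5) = 4.8 × 10^-7 M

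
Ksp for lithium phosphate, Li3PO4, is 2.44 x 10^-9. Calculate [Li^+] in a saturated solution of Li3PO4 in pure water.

[Li^+] ≈ 9.25 × 10^-3 M

Li3PO4(s) ⇌ 3 Li^+ + PO4^3-
Ksp = [Li^+]^3[PO4^3-]
Let s = molar solubility. Then [Li^+] = 3s and [PO4^3-] = s.
So Ksp = (3s)^3 × s = 27s^4
s^4 = 2.44 x 10^-9 / 27, so s = 3.083 x 10^-3 M
[Li^+] = 3s = 9.25 x 10^-3 M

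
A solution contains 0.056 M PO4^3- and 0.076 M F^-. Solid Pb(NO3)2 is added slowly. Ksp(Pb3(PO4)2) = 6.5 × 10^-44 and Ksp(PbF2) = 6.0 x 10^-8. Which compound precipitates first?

Each salt begins to precipitate when Q = Ksp, i.e. when [Pb^2+] reaches its threshold.
For Pb3(PO4)2: 6.5 × 10^-44 = (0.056)^2 × [Pb^2+]^3  ⇒  [Pb^2+] = 2.7 × 10^-14 M.
For PbF2: 6.0 x 10^-8 = (0.076)^2 × [Pb^2+]  ⇒  [Pb^2+] = 1.0 × 10^-5 M.
The salt with the lower threshold [Pb^2+] precipitates first: Pb3(PO4)2.

Pb3(PO4)2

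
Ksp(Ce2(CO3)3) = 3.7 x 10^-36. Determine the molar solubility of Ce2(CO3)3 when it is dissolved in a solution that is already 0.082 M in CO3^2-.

Ce2(CO3)3(s) ⇌ 2 Ce^3+(aq) + 3 CO3^2-(aq)
Ksp = [Ce^3+]^2[CO3^2-]^3
If s mol/L dissolves here, [Ce^3+] = 2s, [CO3^2-] = 0.082 + 3s ≈ 0.082 (common-ion effect: CO3^2- is already 0.082 M).
Ksp ≈ (2s)^2 × (0.082)^3
s = 4.1 x 10^-17 M
Check: 3s = 1.2 x 10^-16 ≪ 0.082, so the approximation is valid.

4.1 × 10^-17 M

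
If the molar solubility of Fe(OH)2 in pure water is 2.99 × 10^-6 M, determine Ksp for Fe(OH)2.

Fe(OH)2(s) ⇌ Fe^2+ + 2 OH^-
Let s = molar solubility. Then [Fe^2+] = s and [OH^-] = 2s.
Ksp = [Fe^2+][OH^-]^2
So Ksp = s × (2s)^2 = 4s^3
With s = 2.99 × 10^-6: Ksp = 1.07 × 10^-16

Ksp ≈ 1.07e-16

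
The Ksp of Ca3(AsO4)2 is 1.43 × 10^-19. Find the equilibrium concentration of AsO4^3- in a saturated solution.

Ca3(AsO4)2(s) <=> 3 Ca^2+(aq) + 2 AsO4^3-(aq)
Ksp = [Ca^2+]^3[AsO4^3-]^2
If s mol/L of Ca3(AsO4)2 dissolves, [Ca^2+] = 3s and [AsO4^3-] = 2s.
Ksp = (3s)^3(2s)^2 = 108s^5
Solving, s = (1.43 × 10^-19/108)^(1/5) = 6.674 × 10^-5 M
[AsO4^3-] = 2s = 1.33 × 10^-4 M

1.33 × 10^-4 M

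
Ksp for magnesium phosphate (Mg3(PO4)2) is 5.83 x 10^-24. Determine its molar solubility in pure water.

s ≈ 8.84 × 10^-6 M

Mg3(PO4)2(s) <=> 3 Mg^2+ + 2 PO4^3-
Ksp = [Mg^2+]^3[PO4^3-]^2
With molar solubility s: [Mg^2+] = 3s, [PO4^3-] = 2s.
Substituting: Ksp = (3s)^3(2s)^2 = 108s^5
s^5 = 5.83 x 10^-24 / 108, so s = 8.84 × 10^-6 M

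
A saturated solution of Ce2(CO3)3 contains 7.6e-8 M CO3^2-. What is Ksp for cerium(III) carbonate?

1.1 × 10^-36

Ce2(CO3)3(s) ⇌ 2 Ce^3+(aq) + 3 CO3^2-(aq)
Stoichiometry gives [Ce^3+] = (2/3)[CO3^2-] = 5.07 × 10^-8 M.
Ksp = [Ce^3+]^2[CO3^2-]^3
Ksp = (5.07 x 10^-8)^2 × (7.6 × 10^-8)^3 = 1.1 × 10^-36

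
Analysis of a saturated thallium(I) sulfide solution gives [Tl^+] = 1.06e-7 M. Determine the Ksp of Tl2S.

Ksp ≈ 5.96 × 10^-22

Tl2S(s) ⇌ 2 Tl^+(aq) + S^2-(aq)
Stoichiometry gives [S^2-] = (1/2)[Tl^+] = 5.300 x 10^-8 M.
Ksp = [Tl^+]^2[S^2-]
Ksp = (1.06 x 10^-7)^2 × 5.300 x 10^-8 = 5.96 x 10^-22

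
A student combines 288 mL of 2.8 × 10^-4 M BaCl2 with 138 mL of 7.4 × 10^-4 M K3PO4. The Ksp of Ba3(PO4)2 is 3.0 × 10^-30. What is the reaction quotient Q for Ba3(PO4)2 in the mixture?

Q ≈ 3.9e-19

Total volume = 288 + 138 = 426 mL.
[Ba^2+] = 2.8 × 10^-4 × (288/426) = 1.89 × 10^-4 M
[PO4^3-] = 7.4 x 10^-4 × (138/426) = 2.40 x 10^-4 M
Ba3(PO4)2(s) ⇌ 3 Ba^2+(aq) + 2 PO4^3-(aq), so Q = [Ba^2+]^3[PO4^3-]^2
Q = (1.89 × 10^-4)^3(2.40 × 10^-4)^2 = 3.9 x 10^-19
Q > Ksp, so Ba3(PO4)2 will precipitate.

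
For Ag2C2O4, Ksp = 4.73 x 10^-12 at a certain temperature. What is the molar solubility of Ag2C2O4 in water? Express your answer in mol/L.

Ag2C2O4(s) <=> 2 Ag^+ + C2O4^2-
Ksp = [Ag^+]^2[C2O4^2-]
For each mole of Ag2C2O4 that dissolves: [Ag^+] = 2s, [C2O4^2-] = s.
So Ksp = (2s)^2 × s = 4s^3
s = (4.73 x 10^-12 / 4)^(1/3) = 1.06 × 10^-4 M

s = 1.06e-4 M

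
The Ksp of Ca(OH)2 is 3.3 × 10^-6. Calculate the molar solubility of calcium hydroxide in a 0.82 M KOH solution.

s = 4.9 x 10^-6 M

Ca(OH)2(s) <=> Ca^2+(aq) + 2 OH^-(aq)
Ksp = [Ca^2+][OH^-]^2
Let s be the molar solubility in this solution. [Ca^2+] = s, [OH^-] = 0.82 + 2s ≈ 0.82 (common-ion effect: OH^- is already 0.82 M).
Ksp ≈ s × (0.82)^2
s = 4.9 × 10^-6 M
Check: 2s = 9.8 x 10^-6 ≪ 0.82, so the approximation is valid.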